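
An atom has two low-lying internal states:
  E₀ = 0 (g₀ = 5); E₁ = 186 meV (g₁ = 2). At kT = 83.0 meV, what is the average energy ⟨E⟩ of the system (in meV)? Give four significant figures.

7.590 meV

Eᵢ/kT = 0, 2.24096.
Z = Σ gᵢe^(−Eᵢ/kT) = 5·e^(−0) + 2·e^(−2.24096) = 5.00000 + 0.212713 = 5.21271.
⟨E⟩ = Σ Eᵢ gᵢe^(−Eᵢ/kT) / Z = (0·5.00000 + 186·0.212713) / 5.21271 = 7.590 meV.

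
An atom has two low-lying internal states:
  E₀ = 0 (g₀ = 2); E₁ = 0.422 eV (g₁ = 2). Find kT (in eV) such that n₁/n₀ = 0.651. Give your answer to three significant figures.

0.983 eV

n₁/n₀ = (g₁/g₀) exp[−(E₁−E₀)/kT] = 0.651.
⇒ (E₁−E₀)/kT = ln((2/2)/0.651) = ln(1.5361) = 0.42925.
kT = 0.422 eV / 0.42925 = 0.983 eV.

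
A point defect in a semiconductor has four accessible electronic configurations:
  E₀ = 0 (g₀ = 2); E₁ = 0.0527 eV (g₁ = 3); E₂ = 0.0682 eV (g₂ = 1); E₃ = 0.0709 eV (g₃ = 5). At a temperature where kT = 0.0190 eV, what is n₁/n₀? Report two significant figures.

0.094

n₁/n₀ = (g₁/g₀) exp[−(E₁−E₀)/kT] = (3/2) × exp(−(0.0527 eV)/(0.0190 eV)) = (3/2) × exp(-2.774) = 0.094.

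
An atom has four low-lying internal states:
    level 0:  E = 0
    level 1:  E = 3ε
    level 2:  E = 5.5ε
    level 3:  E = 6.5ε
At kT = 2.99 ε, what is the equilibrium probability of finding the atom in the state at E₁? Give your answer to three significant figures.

0.224

Eᵢ/kT = 0, 1.0033, 1.8395, 2.1739.
Z = Σ e^(−Eᵢ/kT) = e^(−0) + e^(−1.0033) + e^(−1.8395) + e^(−2.1739) = 1.0000 + 0.36667 + 0.15890 + 0.11373 = 1.6393.
P₁ = e^(−E₁/kT) / Z = 0.36667/1.6393 = 0.224.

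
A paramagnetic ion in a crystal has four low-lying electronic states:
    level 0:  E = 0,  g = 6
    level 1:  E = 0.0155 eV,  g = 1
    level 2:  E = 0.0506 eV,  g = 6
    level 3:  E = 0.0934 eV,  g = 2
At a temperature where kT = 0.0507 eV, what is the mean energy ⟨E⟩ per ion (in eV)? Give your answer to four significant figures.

0.01651 eV

Eᵢ/kT = 0, 0.305720, 0.998028, 1.84221.
Z = Σ gᵢe^(−Eᵢ/kT) = 6·e^(−0) + 1·e^(−0.305720) + 6·e^(−0.998028) + 2·e^(−1.84221) = 6.00000 + 0.736593 + 2.21163 + 0.316934 = 9.26516.
⟨E⟩ = Σ Eᵢ gᵢe^(−Eᵢ/kT) / Z = (0·6.00000 + 0.0155·0.736593 + 0.0506·2.21163 + 0.0934·0.316934) / 9.26516 = 0.01651 eV.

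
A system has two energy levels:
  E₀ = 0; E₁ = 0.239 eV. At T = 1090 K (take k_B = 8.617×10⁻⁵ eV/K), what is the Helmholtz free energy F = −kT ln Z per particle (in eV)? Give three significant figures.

-0.00710 eV

k_BT = 8.617×10⁻⁵ × 1090 K = 0.093925 eV.
Eᵢ/kT = 0, 2.5446.
Z = Σ e^(−Eᵢ/kT) = e^(−0) + e^(−2.5446) = 1.0000 + 0.078504 = 1.0785.
F = −kT ln Z = −0.093925 × ln(1.0785) = −0.093925 × 0.075571 = -0.00710 eV.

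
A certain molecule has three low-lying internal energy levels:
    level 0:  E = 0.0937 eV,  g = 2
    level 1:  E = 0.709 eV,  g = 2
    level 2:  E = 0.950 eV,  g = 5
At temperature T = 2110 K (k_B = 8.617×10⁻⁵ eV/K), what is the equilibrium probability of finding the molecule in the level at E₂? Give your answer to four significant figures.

0.02132

k_BT = 8.617×10⁻⁵ × 2110 K = 0.181819 eV.
Eᵢ/kT = 0.515348, 3.89948, 5.22498.
Z = Σ gᵢe^(−Eᵢ/kT) = 2·e^(−0.515348) + 2·e^(−3.89948) + 5·e^(−5.22498) = 1.19459 + 0.0405049 + 0.0269023 = 1.26200.
P₂ = g₂ e^(−E₂/kT) / Z = 0.0269023/1.26200 = 0.02132.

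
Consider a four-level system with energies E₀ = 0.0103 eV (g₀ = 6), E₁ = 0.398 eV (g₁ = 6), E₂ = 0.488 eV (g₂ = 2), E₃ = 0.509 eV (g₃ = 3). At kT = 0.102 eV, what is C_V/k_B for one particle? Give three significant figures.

Eᵢ/kT = 0.10098, 3.9020, 4.7843, 4.9902.
Z = Σ gᵢe^(−Eᵢ/kT) = 6·e^(−0.10098) + 6·e^(−3.9020) + 2·e^(−4.7843) + 3·e^(−4.9902) = 5.4237 + 0.12121 + 0.016720 + 0.020413 = 5.5820.
⟨E⟩ = 0.021973 eV, ⟨E²⟩ = 0.0052035 eV².
C_V/k_B = (⟨E²⟩ − ⟨E⟩²)/(kT)² = (0.0052035 − 0.00048281)/0.010404 = 0.454.

0.454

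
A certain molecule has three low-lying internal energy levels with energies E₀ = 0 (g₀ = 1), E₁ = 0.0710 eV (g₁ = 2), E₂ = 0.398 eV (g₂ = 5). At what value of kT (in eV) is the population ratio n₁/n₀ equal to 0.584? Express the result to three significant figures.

n₁/n₀ = (g₁/g₀) exp[−(E₁−E₀)/kT] = 0.584.
⇒ (E₁−E₀)/kT = ln((2/1)/0.584) = ln(3.4247) = 1.2310.
kT = 0.0710 eV / 1.2310 = 0.0577 eV.

0.0577 eV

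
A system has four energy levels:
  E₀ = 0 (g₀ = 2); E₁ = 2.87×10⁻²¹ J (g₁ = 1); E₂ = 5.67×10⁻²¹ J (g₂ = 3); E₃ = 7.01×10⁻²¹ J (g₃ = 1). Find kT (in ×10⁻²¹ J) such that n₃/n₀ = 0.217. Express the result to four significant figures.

n₃/n₀ = (g₃/g₀) exp[−(E₃−E₀)/kT] = 0.217.
⇒ (E₃−E₀)/kT = ln((1/2)/0.217) = ln(2.30415) = 0.834712.
kT = 7.01 ×10⁻²¹ J / 0.834712 = 8.398 ×10⁻²¹ J.

8.398 ×10⁻²¹ J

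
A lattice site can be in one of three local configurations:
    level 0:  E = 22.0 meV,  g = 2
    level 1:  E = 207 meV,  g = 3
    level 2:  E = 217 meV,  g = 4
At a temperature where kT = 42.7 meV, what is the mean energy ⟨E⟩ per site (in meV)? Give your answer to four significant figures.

29.40 meV

Eᵢ/kT = 0.515222, 4.84778, 5.08197.
Z = Σ gᵢe^(−Eᵢ/kT) = 2·e^(−0.515222) + 3·e^(−4.84778) + 4·e^(−5.08197) = 1.19474 + 0.0235373 + 0.0248307 = 1.24311.
⟨E⟩ = Σ Eᵢ gᵢe^(−Eᵢ/kT) / Z = (22.0·1.19474 + 207·0.0235373 + 217·0.0248307) / 1.24311 = 29.40 meV.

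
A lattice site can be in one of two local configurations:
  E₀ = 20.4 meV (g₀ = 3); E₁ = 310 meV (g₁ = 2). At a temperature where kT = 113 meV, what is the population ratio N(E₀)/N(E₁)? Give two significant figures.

19

n₀/n₁ = (g₀/g₁) exp[−(E₀−E₁)/kT] = (3/2) × exp(−(-289.6 meV)/(113 meV)) = (3/2) × exp(2.563) = 19.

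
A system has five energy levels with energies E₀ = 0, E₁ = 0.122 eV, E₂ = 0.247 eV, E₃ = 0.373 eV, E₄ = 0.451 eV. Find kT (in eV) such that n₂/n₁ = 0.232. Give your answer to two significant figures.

0.086 eV

n₂/n₁ = exp[−(E₂−E₁)/kT] = 0.232.
⇒ (E₂−E₁)/kT = ln(1/0.232) = ln(4.310) = 1.461.
kT = 0.125 eV / 1.461 = 0.086 eV.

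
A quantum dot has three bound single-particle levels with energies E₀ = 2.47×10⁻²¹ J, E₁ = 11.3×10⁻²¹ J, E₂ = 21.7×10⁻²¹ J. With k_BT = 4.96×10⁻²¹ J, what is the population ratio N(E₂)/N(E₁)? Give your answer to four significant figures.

0.1229

n₂/n₁ = exp[−(E₂−E₁)/kT] = exp(−(10.4 ×10⁻²¹ J)/(4.96 ×10⁻²¹ J)) = exp(-2.09677) = 0.1229.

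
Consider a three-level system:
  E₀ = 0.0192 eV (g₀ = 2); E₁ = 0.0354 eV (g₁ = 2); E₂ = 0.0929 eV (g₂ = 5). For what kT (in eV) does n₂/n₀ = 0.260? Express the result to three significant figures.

n₂/n₀ = (g₂/g₀) exp[−(E₂−E₀)/kT] = 0.260.
⇒ (E₂−E₀)/kT = ln((5/2)/0.260) = ln(9.6154) = 2.2634.
kT = 0.0737 eV / 2.2634 = 0.0326 eV.

0.0326 eV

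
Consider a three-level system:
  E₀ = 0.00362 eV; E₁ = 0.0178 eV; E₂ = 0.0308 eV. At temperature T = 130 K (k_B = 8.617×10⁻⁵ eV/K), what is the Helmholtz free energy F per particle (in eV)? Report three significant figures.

0.0000905 eV

k_BT = 8.617×10⁻⁵ × 130 K = 0.011202 eV.
Eᵢ/kT = 0.32316, 1.5890, 2.7495.
Z = Σ e^(−Eᵢ/kT) = e^(−0.32316) + e^(−1.5890) + e^(−2.7495) = 0.72386 + 0.20413 + 0.063960 = 0.99195.
F = −kT ln Z = −0.011202 × ln(0.99195) = −0.011202 × -0.0080826 = 0.0000905 eV.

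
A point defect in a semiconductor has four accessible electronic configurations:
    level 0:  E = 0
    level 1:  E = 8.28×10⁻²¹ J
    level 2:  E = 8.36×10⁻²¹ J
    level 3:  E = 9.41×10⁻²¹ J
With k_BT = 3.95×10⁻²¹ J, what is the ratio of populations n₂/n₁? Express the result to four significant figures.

0.9800

n₂/n₁ = exp[−(E₂−E₁)/kT] = exp(−(0.08 ×10⁻²¹ J)/(3.95 ×10⁻²¹ J)) = exp(-0.0202532) = 0.9800.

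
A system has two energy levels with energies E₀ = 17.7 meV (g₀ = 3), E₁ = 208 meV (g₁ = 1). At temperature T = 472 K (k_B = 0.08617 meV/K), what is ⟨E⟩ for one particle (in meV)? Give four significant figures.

k_BT = 0.08617 × 472 K = 40.6722 meV.
Eᵢ/kT = 0.435187, 5.11406.
Z = Σ gᵢe^(−Eᵢ/kT) = 3·e^(−0.435187) + 1·e^(−5.11406) = 1.94143 + 0.00601163 = 1.94744.
⟨E⟩ = Σ Eᵢ gᵢe^(−Eᵢ/kT) / Z = (17.7·1.94143 + 208·0.00601163) / 1.94744 = 18.29 meV.

18.29 meV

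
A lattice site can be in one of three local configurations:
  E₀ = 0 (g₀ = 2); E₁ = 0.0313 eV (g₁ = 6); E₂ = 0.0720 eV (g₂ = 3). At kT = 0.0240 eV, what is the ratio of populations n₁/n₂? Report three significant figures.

10.9

n₁/n₂ = (g₁/g₂) exp[−(E₁−E₂)/kT] = (6/3) × exp(−(-0.0407 eV)/(0.0240 eV)) = (6/3) × exp(1.6958) = 10.9.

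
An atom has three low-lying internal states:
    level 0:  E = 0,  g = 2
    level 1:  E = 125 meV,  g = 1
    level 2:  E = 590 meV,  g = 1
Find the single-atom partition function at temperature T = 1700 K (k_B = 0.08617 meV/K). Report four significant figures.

Z = 2.444

k_BT = 0.08617 × 1700 K = 146.489 meV.
Eᵢ/kT = 0, 0.853306, 4.02761.
Z = Σ gᵢe^(−Eᵢ/kT) = 2·e^(−0) + 1·e^(−0.853306) + 1·e^(−4.02761) = 2.00000 + 0.426004 + 0.0178169 = 2.44382.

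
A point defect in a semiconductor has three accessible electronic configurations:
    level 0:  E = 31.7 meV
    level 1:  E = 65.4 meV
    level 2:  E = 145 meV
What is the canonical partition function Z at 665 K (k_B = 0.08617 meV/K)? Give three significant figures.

Z = 0.974

k_BT = 0.08617 × 665 K = 57.303 meV.
Eᵢ/kT = 0.55320, 1.1413, 2.5304.
Z = Σ e^(−Eᵢ/kT) = e^(−0.55320) + e^(−1.1413) + e^(−2.5304) = 0.57511 + 0.31940 + 0.079627 = 0.97414.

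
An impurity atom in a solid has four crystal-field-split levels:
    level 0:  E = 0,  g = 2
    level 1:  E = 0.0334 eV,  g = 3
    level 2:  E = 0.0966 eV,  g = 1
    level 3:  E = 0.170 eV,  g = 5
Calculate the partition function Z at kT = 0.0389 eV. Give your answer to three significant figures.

Eᵢ/kT = 0, 0.85861, 2.4833, 4.3702.
Z = Σ gᵢe^(−Eᵢ/kT) = 2·e^(−0) + 3·e^(−0.85861) + 1·e^(−2.4833) + 5·e^(−4.3702) = 2.0000 + 1.2713 + 0.083467 + 0.063244 = 3.4180.

Z = 3.42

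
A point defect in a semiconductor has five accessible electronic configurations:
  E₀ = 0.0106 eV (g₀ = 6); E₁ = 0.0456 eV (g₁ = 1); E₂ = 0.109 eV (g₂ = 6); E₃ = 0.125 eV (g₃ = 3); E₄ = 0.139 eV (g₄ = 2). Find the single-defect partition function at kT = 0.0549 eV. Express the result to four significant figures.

Z = 6.673

Eᵢ/kT = 0.193078, 0.830601, 1.98543, 2.27687, 2.53188.
Z = Σ gᵢe^(−Eᵢ/kT) = 6·e^(−0.193078) + 1·e^(−0.830601) + 6·e^(−1.98543) + 3·e^(−2.27687) + 2·e^(−2.53188) = 4.94651 + 0.435787 + 0.823929 + 0.307815 + 0.159019 = 6.67306.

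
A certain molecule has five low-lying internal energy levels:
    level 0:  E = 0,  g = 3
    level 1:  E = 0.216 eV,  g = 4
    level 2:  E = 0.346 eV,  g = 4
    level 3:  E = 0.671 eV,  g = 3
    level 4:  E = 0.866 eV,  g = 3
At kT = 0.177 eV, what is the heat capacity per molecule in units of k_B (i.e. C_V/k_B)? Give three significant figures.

Eᵢ/kT = 0, 1.2203, 1.9548, 3.7910, 4.8927.
Z = Σ gᵢe^(−Eᵢ/kT) = 3·e^(−0) + 4·e^(−1.2203) + 4·e^(−1.9548) + 3·e^(−3.7910) + 3·e^(−4.8927) = 3.0000 + 1.1806 + 0.56637 + 0.067719 + 0.022503 = 4.8372.
⟨E⟩ = 0.10665 eV, ⟨E²⟩ = 0.035196 eV².
C_V/k_B = (⟨E²⟩ − ⟨E⟩²)/(kT)² = (0.035196 − 0.011374)/0.031329 = 0.760.

0.760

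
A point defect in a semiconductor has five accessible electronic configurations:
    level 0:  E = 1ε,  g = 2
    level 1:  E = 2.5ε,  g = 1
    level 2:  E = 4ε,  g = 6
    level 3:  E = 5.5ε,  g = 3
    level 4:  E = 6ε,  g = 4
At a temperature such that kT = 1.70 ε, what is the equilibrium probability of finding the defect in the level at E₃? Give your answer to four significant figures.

Eᵢ/kT = 0.588235, 1.47059, 2.35294, 3.23529, 3.52941.
Z = Σ gᵢe^(−Eᵢ/kT) = 2·e^(−0.588235) + 1·e^(−1.47059) + 6·e^(−2.35294) + 3·e^(−3.23529) + 4·e^(−3.52941) = 1.11061 + 0.229790 + 0.570535 + 0.118046 + 0.117289 = 2.14627.
P₃ = g₃ e^(−E₃/kT) / Z = 0.118046/2.14627 = 0.05500.

0.05500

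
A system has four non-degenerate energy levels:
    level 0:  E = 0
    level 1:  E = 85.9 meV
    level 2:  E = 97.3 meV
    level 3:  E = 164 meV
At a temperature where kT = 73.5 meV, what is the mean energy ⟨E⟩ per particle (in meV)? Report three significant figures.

41.7 meV

Eᵢ/kT = 0, 1.1687, 1.3238, 2.2313.
Z = Σ e^(−Eᵢ/kT) = e^(−0) + e^(−1.1687) + e^(−1.3238) + e^(−2.2313) = 1.0000 + 0.31077 + 0.26612 + 0.10739 = 1.6843.
⟨E⟩ = Σ Eᵢ e^(−Eᵢ/kT) / Z = (0·1.0000 + 85.9·0.31077 + 97.3·0.26612 + 164·0.10739) / 1.6843 = 41.7 meV.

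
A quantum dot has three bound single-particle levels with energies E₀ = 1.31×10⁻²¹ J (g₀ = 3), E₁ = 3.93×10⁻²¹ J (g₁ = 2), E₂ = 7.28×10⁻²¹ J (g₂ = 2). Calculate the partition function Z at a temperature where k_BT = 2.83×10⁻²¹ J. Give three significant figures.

Z = 2.54

Eᵢ/kT = 0.46290, 1.3887, 2.5724.
Z = Σ gᵢe^(−Eᵢ/kT) = 3·e^(−0.46290) + 2·e^(−1.3887) + 2·e^(−2.5724) = 1.8884 + 0.49880 + 0.15270 = 2.5399.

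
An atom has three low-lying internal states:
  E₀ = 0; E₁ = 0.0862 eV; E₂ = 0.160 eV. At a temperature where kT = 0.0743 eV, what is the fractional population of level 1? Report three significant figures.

Eᵢ/kT = 0, 1.1602, 2.1534.
Z = Σ e^(−Eᵢ/kT) = e^(−0) + e^(−1.1602) + e^(−2.1534) = 1.0000 + 0.31342 + 0.11609 = 1.4295.
P₁ = e^(−E₁/kT) / Z = 0.31342/1.4295 = 0.219.

0.219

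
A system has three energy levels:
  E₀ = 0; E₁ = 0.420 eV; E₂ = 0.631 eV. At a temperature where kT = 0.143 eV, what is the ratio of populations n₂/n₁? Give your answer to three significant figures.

0.229

n₂/n₁ = exp[−(E₂−E₁)/kT] = exp(−(0.211 eV)/(0.143 eV)) = exp(-1.4755) = 0.229.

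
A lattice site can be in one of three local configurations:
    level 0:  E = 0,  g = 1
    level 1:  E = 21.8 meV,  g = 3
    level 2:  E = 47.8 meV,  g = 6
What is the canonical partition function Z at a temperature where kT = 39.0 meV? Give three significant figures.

Z = 4.48

Eᵢ/kT = 0, 0.55897, 1.2256.
Z = Σ gᵢe^(−Eᵢ/kT) = 1·e^(−0) + 3·e^(−0.55897) + 6·e^(−1.2256) = 1.0000 + 1.7154 + 1.7615 = 4.4769.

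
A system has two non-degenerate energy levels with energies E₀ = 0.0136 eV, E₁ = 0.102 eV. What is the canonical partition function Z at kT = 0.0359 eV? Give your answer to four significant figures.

Z = 0.7430

Eᵢ/kT = 0.378830, 2.84123.
Z = Σ e^(−Eᵢ/kT) = e^(−0.378830) + e^(−2.84123) = 0.684662 + 0.0583538 = 0.743016.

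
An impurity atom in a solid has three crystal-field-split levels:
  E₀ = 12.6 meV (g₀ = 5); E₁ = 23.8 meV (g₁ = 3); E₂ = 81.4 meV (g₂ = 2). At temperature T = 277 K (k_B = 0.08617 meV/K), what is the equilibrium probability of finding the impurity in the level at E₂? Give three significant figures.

k_BT = 0.08617 × 277 K = 23.869 meV.
Eᵢ/kT = 0.52788, 0.99711, 3.4103.
Z = Σ gᵢe^(−Eᵢ/kT) = 5·e^(−0.52788) + 3·e^(−0.99711) + 2·e^(−3.4103) = 2.9493 + 1.1068 + 0.066063 = 4.1222.
P₂ = g₂ e^(−E₂/kT) / Z = 0.066063/4.1222 = 0.0160.

0.0160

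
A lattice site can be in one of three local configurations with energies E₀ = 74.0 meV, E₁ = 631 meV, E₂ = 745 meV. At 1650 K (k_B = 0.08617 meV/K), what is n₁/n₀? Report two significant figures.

0.020

k_BT = 0.08617 × 1650 K = 142.2 meV.
n₁/n₀ = exp[−(E₁−E₀)/kT] = exp(−(557.0 meV)/(142.2 meV)) = exp(-3.917) = 0.020.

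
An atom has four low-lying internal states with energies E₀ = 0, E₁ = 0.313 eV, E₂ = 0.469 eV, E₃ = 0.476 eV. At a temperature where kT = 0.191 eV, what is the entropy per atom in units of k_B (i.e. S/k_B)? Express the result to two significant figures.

0.85

Eᵢ/kT = 0, 1.639, 2.455, 2.492.
Z = Σ e^(−Eᵢ/kT) = e^(−0) + e^(−1.639) + e^(−2.455) + e^(−2.492) = 1.000 + 0.1942 + 0.08586 + 0.08274 = 1.363.
⟨E⟩ = Σ EᵢPᵢ = 0.1030 eV.
S/k_B = ln Z + ⟨E⟩/kT = ln(1.363) + 0.1030/0.191 = 0.3097 + 0.5393 = 0.85.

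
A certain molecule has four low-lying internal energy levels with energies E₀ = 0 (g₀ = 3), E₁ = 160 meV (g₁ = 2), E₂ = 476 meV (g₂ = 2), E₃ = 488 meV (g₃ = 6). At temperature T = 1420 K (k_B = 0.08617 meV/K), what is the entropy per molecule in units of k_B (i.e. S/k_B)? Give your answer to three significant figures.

k_BT = 0.08617 × 1420 K = 122.36 meV.
Eᵢ/kT = 0, 1.3076, 3.8902, 3.9882.
Z = Σ gᵢe^(−Eᵢ/kT) = 3·e^(−0) + 2·e^(−1.3076) + 2·e^(−3.8902) + 6·e^(−3.9882) = 3.0000 + 0.54094 + 0.040883 + 0.11120 = 3.6930.
⟨E⟩ = Σ EᵢPᵢ = 43.400 meV.
S/k_B = ln Z + ⟨E⟩/kT = ln(3.6930) + 43.400/122.36 = 1.3064 + 0.35469 = 1.66.

1.66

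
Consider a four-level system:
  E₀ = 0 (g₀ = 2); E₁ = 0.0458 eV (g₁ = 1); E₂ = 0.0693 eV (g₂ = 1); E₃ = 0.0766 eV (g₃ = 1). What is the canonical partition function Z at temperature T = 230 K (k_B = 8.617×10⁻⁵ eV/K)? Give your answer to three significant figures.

k_BT = 8.617×10⁻⁵ × 230 K = 0.019819 eV.
Eᵢ/kT = 0, 2.3109, 3.4966, 3.8650.
Z = Σ gᵢe^(−Eᵢ/kT) = 2·e^(−0) + 1·e^(−2.3109) + 1·e^(−3.4966) + 1·e^(−3.8650) = 2.0000 + 0.099172 + 0.030300 + 0.020963 = 2.1504.

Z = 2.15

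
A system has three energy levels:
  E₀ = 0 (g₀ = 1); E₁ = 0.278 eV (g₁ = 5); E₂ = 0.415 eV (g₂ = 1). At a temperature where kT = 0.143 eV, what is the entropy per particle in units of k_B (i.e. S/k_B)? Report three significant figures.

1.45

Eᵢ/kT = 0, 1.9441, 2.9021.
Z = Σ gᵢe^(−Eᵢ/kT) = 1·e^(−0) + 5·e^(−1.9441) + 1·e^(−2.9021) = 1.0000 + 0.71558 + 0.054908 = 1.7705.
⟨E⟩ = Σ EᵢPᵢ = 0.12523 eV.
S/k_B = ln Z + ⟨E⟩/kT = ln(1.7705) + 0.12523/0.143 = 0.57126 + 0.87573 = 1.45.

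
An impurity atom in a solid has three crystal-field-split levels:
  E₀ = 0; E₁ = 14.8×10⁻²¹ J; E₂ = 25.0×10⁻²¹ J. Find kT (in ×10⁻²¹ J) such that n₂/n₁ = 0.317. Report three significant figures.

8.88 ×10⁻²¹ J

n₂/n₁ = exp[−(E₂−E₁)/kT] = 0.317.
⇒ (E₂−E₁)/kT = ln(1/0.317) = ln(3.1546) = 1.1489.
kT = 10.2 ×10⁻²¹ J / 1.1489 = 8.88 ×10⁻²¹ J.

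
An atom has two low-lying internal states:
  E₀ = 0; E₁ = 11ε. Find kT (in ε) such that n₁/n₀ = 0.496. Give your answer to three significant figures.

15.7 ε

n₁/n₀ = exp[−(E₁−E₀)/kT] = 0.496.
⇒ (E₁−E₀)/kT = ln(1/0.496) = ln(2.0161) = 0.70116.
kT = 11ε / 0.70116 = 15.7 ε.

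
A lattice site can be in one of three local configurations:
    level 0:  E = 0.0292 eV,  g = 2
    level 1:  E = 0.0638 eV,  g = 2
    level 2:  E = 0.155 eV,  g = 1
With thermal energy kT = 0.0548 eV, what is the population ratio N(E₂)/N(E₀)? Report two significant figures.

0.050

n₂/n₀ = (g₂/g₀) exp[−(E₂−E₀)/kT] = (1/2) × exp(−(0.1258 eV)/(0.0548 eV)) = (1/2) × exp(-2.296) = 0.050.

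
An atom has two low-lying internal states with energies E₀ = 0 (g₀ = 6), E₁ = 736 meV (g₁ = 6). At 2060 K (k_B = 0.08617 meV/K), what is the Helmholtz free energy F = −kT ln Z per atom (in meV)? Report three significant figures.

-321 meV

k_BT = 0.08617 × 2060 K = 177.51 meV.
Eᵢ/kT = 0, 4.1462.
Z = Σ gᵢe^(−Eᵢ/kT) = 6·e^(−0) + 6·e^(−4.1462) = 6.0000 + 0.094947 = 6.0949.
F = −kT ln Z = −177.51 × ln(6.0949) = −177.51 × 1.8075 = -321 meV.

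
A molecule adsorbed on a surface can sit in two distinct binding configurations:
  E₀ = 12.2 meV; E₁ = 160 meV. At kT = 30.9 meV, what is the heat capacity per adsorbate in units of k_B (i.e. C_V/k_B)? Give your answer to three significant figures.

0.188

Eᵢ/kT = 0.39482, 5.1780.
Z = Σ e^(−Eᵢ/kT) = e^(−0.39482) + e^(−5.1780) = 0.67380 + 0.0056393 = 0.67944.
⟨E⟩ = 13.427 meV, ⟨E²⟩ = 360.08 meV².
C_V/k_B = (⟨E²⟩ − ⟨E⟩²)/(kT)² = (360.08 − 180.28)/954.81 = 0.188.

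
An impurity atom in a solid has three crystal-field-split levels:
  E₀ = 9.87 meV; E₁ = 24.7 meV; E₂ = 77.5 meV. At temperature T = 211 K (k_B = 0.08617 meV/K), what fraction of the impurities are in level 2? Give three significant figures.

0.0165

k_BT = 0.08617 × 211 K = 18.182 meV.
Eᵢ/kT = 0.54284, 1.3585, 4.2625.
Z = Σ e^(−Eᵢ/kT) = e^(−0.54284) + e^(−1.3585) + e^(−4.2625) = 0.58110 + 0.25705 + 0.014087 = 0.85224.
P₂ = e^(−E₂/kT) / Z = 0.014087/0.85224 = 0.0165.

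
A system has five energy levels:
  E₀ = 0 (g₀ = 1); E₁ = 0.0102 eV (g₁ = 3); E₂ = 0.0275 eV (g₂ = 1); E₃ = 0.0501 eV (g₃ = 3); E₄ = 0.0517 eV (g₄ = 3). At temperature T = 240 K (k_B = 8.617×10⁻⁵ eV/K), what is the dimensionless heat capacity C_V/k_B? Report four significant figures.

0.6264

k_BT = 8.617×10⁻⁵ × 240 K = 0.0206808 eV.
Eᵢ/kT = 0, 0.493211, 1.32974, 2.42254, 2.49990.
Z = Σ gᵢe^(−Eᵢ/kT) = 1·e^(−0) + 3·e^(−0.493211) + 1·e^(−1.32974) + 3·e^(−2.42254) + 3·e^(−2.49990) = 1.00000 + 1.83199 + 0.264546 + 0.266088 + 0.246280 = 3.60890.
⟨E⟩ = 0.0144157 eV, ⟨E²⟩ = 0.000475720 eV².
C_V/k_B = (⟨E²⟩ − ⟨E⟩²)/(kT)² = (0.000475720 − 0.000207812)/0.000427695 = 0.6264.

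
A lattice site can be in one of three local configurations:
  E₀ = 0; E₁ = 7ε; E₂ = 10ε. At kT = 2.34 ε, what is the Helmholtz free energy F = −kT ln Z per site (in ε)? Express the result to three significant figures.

-0.145 ε

Eᵢ/kT = 0, 2.9915, 4.2735.
Z = Σ e^(−Eᵢ/kT) = e^(−0) + e^(−2.9915) + e^(−4.2735) = 1.0000 + 0.050212 + 0.013933 = 1.0641.
F = −kT ln Z = −2.34 × ln(1.0641) = −2.34 × 0.062129 = -0.145 ε.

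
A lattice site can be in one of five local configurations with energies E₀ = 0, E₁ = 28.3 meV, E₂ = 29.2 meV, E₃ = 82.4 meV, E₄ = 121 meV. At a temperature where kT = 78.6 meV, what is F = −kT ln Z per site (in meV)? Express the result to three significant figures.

-85.1 meV

Eᵢ/kT = 0, 0.36005, 0.37150, 1.0483, 1.5394.
Z = Σ e^(−Eᵢ/kT) = e^(−0) + e^(−0.36005) + e^(−0.37150) + e^(−1.0483) + e^(−1.5394) = 1.0000 + 0.69764 + 0.68970 + 0.35053 + 0.21451 = 2.9524.
F = −kT ln Z = −78.6 × ln(2.9524) = −78.6 × 1.0826 = -85.1 meV.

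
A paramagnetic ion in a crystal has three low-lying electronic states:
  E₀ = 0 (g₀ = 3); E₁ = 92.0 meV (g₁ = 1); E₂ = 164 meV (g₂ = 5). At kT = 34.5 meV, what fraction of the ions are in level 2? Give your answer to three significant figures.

0.0138

Eᵢ/kT = 0, 2.6667, 4.7536.
Z = Σ gᵢe^(−Eᵢ/kT) = 3·e^(−0) + 1·e^(−2.6667) + 5·e^(−4.7536) = 3.0000 + 0.069481 + 0.043103 = 3.1126.
P₂ = g₂ e^(−E₂/kT) / Z = 0.043103/3.1126 = 0.0138.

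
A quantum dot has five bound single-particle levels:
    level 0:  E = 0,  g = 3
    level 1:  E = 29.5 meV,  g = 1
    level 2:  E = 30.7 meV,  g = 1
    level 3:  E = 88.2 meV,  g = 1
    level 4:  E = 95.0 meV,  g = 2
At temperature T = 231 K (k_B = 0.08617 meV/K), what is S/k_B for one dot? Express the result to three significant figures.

1.47

k_BT = 0.08617 × 231 K = 19.905 meV.
Eᵢ/kT = 0, 1.4820, 1.5423, 4.4310, 4.7727.
Z = Σ gᵢe^(−Eᵢ/kT) = 3·e^(−0) + 1·e^(−1.4820) + 1·e^(−1.5423) + 1·e^(−4.4310) + 2·e^(−4.7727) = 3.0000 + 0.22718 + 0.21389 + 0.011903 + 0.016915 = 3.4699.
⟨E⟩ = Σ EᵢPᵢ = 4.5895 meV.
S/k_B = ln Z + ⟨E⟩/kT = ln(3.4699) + 4.5895/19.905 = 1.2441 + 0.23057 = 1.47.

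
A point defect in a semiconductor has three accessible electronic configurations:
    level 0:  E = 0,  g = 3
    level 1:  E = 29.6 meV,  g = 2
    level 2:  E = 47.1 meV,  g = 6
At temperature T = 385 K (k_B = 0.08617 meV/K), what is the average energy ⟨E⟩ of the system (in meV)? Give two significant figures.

18 meV

k_BT = 0.08617 × 385 K = 33.18 meV.
Eᵢ/kT = 0, 0.8921, 1.420.
Z = Σ gᵢe^(−Eᵢ/kT) = 3·e^(−0) + 2·e^(−0.8921) + 6·e^(−1.420) = 3.000 + 0.8196 + 1.450 = 5.270.
⟨E⟩ = Σ Eᵢ gᵢe^(−Eᵢ/kT) / Z = (0·3.000 + 29.6·0.8196 + 47.1·1.450) / 5.270 = 18 meV.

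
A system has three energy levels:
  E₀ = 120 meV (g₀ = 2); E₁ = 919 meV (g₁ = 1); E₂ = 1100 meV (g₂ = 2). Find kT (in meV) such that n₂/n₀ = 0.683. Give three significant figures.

n₂/n₀ = (g₂/g₀) exp[−(E₂−E₀)/kT] = 0.683.
⇒ (E₂−E₀)/kT = ln((2/2)/0.683) = ln(1.4641) = 0.38124.
kT = 980 meV / 0.38124 = 2570 meV.

2570 meV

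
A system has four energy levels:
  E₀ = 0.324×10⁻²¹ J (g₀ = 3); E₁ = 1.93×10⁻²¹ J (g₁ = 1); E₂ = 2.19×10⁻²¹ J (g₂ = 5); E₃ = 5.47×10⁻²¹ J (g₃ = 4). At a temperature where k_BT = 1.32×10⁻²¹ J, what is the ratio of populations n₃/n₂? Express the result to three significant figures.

n₃/n₂ = (g₃/g₂) exp[−(E₃−E₂)/kT] = (4/5) × exp(−(3.28 ×10⁻²¹ J)/(1.32 ×10⁻²¹ J)) = (4/5) × exp(-2.4848) = 0.0667.

0.0667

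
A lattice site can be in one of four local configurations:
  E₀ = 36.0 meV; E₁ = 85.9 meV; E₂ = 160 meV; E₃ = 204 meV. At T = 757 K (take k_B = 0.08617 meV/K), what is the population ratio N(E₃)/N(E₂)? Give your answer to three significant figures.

0.509

k_BT = 0.08617 × 757 K = 65.231 meV.
n₃/n₂ = exp[−(E₃−E₂)/kT] = exp(−(44 meV)/(65.231 meV)) = exp(-0.67453) = 0.509.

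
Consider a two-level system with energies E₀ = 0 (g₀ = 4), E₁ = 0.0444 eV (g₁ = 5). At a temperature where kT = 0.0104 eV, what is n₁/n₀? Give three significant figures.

n₁/n₀ = (g₁/g₀) exp[−(E₁−E₀)/kT] = (5/4) × exp(−(0.0444 eV)/(0.0104 eV)) = (5/4) × exp(-4.2692) = 0.0175.

0.0175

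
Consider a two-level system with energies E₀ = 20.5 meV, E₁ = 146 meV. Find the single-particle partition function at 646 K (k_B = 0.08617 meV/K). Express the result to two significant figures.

k_BT = 0.08617 × 646 K = 55.67 meV.
Eᵢ/kT = 0.3682, 2.623.
Z = Σ e^(−Eᵢ/kT) = e^(−0.3682) + e^(−2.623) = 0.6920 + 0.07258 = 0.7646.

Z = 0.76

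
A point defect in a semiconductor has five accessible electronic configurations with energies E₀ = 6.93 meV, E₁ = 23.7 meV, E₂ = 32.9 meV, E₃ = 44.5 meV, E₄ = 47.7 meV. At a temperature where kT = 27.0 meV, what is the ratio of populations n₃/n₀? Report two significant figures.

n₃/n₀ = exp[−(E₃−E₀)/kT] = exp(−(37.57 meV)/(27.0 meV)) = exp(-1.391) = 0.25.

0.25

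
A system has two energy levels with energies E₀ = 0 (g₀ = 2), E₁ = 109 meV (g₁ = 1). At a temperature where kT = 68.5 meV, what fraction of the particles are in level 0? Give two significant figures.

0.91

Eᵢ/kT = 0, 1.591.
Z = Σ gᵢe^(−Eᵢ/kT) = 2·e^(−0) + 1·e^(−1.591) = 2.000 + 0.2037 = 2.204.
P₀ = g₀ e^(−E₀/kT) / Z = 2.000/2.204 = 0.91.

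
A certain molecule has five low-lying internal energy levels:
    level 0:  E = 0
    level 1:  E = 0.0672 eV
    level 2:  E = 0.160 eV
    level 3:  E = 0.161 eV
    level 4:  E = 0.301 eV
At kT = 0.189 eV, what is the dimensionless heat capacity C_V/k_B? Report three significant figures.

0.221

Eᵢ/kT = 0, 0.35556, 0.84656, 0.85185, 1.5926.
Z = Σ e^(−Eᵢ/kT) = e^(−0) + e^(−0.35556) + e^(−0.84656) + e^(−0.85185) + e^(−1.5926) = 1.0000 + 0.70078 + 0.42889 + 0.42662 + 0.20340 = 2.7597.
⟨E⟩ = 0.089004 eV, ⟨E²⟩ = 0.015810 eV².
C_V/k_B = (⟨E²⟩ − ⟨E⟩²)/(kT)² = (0.015810 − 0.0079217)/0.035721 = 0.221.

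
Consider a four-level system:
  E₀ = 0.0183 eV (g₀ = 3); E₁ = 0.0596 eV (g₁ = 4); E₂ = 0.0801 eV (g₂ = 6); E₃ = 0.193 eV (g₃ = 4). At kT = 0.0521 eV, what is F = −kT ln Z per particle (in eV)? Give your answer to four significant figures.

-0.08144 eV

Eᵢ/kT = 0.351248, 1.14395, 1.53743, 3.70441.
Z = Σ gᵢe^(−Eᵢ/kT) = 3·e^(−0.351248) + 4·e^(−1.14395) + 6·e^(−1.53743) + 4·e^(−3.70441) = 2.11143 + 1.27423 + 1.28960 + 0.0984589 = 4.77372.
F = −kT ln Z = −0.0521 × ln(4.77372) = −0.0521 × 1.56313 = -0.08144 eV.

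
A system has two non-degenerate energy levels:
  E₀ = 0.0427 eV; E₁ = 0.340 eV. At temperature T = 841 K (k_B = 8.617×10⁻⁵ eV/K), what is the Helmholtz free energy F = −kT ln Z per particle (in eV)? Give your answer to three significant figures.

0.0415 eV

k_BT = 8.617×10⁻⁵ × 841 K = 0.072469 eV.
Eᵢ/kT = 0.58922, 4.6917.
Z = Σ e^(−Eᵢ/kT) = e^(−0.58922) + e^(−4.6917) = 0.55476 + 0.0091711 = 0.56393.
F = −kT ln Z = −0.072469 × ln(0.56393) = −0.072469 × -0.57283 = 0.0415 eV.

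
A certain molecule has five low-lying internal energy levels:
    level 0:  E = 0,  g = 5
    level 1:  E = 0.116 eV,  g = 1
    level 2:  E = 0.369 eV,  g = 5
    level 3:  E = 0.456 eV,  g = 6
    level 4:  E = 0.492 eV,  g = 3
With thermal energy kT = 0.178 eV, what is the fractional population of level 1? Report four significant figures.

Eᵢ/kT = 0, 0.651685, 2.07303, 2.56180, 2.76404.
Z = Σ gᵢe^(−Eᵢ/kT) = 5·e^(−0) + 1·e^(−0.651685) + 5·e^(−2.07303) + 6·e^(−2.56180) + 3·e^(−2.76404) = 5.00000 + 0.521167 + 0.629020 + 0.462994 + 0.189110 = 6.80229.
P₁ = g₁ e^(−E₁/kT) / Z = 0.521167/6.80229 = 0.07662.

0.07662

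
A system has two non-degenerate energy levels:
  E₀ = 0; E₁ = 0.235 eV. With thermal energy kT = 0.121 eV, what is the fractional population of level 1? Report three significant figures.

Eᵢ/kT = 0, 1.9421.
Z = Σ e^(−Eᵢ/kT) = e^(−0) + e^(−1.9421) = 1.0000 + 0.14340 = 1.1434.
P₁ = e^(−E₁/kT) / Z = 0.14340/1.1434 = 0.125.

0.125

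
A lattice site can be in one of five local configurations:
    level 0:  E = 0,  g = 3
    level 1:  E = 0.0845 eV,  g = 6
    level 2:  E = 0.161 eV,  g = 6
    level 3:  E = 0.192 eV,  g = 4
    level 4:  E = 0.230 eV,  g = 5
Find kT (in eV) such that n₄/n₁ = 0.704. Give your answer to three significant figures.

n₄/n₁ = (g₄/g₁) exp[−(E₄−E₁)/kT] = 0.704.
⇒ (E₄−E₁)/kT = ln((5/6)/0.704) = ln(1.1837) = 0.16865.
kT = 0.1455 eV / 0.16865 = 0.863 eV.

0.863 eV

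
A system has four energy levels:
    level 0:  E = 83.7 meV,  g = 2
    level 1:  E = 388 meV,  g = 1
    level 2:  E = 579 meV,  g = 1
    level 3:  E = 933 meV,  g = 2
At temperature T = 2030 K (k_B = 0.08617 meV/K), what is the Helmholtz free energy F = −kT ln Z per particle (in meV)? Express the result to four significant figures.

k_BT = 0.08617 × 2030 K = 174.925 meV.
Eᵢ/kT = 0.478491, 2.21809, 3.30999, 5.33371.
Z = Σ gᵢe^(−Eᵢ/kT) = 2·e^(−0.478491) + 1·e^(−2.21809) + 1·e^(−3.30999) + 2·e^(−5.33371) = 1.23944 + 0.108817 + 0.0365165 + 0.00965226 = 1.39443.
F = −kT ln Z = −174.925 × ln(1.39443) = −174.925 × 0.332486 = -58.16 meV.

-58.16 meV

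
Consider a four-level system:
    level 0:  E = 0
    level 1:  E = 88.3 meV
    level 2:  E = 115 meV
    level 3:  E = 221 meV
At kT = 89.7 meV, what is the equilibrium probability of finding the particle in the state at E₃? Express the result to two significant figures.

0.049

Eᵢ/kT = 0, 0.9844, 1.282, 2.464.
Z = Σ e^(−Eᵢ/kT) = e^(−0) + e^(−0.9844) + e^(−1.282) + e^(−2.464) = 1.000 + 0.3737 + 0.2775 + 0.08509 = 1.736.
P₃ = e^(−E₃/kT) / Z = 0.08509/1.736 = 0.049.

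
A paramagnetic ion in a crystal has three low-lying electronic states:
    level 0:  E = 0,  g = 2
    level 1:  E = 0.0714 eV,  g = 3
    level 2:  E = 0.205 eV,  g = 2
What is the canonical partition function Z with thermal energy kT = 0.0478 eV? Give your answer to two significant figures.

Eᵢ/kT = 0, 1.494, 4.289.
Z = Σ gᵢe^(−Eᵢ/kT) = 2·e^(−0) + 3·e^(−1.494) + 2·e^(−4.289) = 2.000 + 0.6734 + 0.02744 = 2.701.

Z = 2.7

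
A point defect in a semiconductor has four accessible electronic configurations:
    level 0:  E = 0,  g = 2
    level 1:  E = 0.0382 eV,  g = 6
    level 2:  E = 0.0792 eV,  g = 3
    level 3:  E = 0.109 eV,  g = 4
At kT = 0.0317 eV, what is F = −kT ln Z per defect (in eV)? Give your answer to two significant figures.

-0.045 eV

Eᵢ/kT = 0, 1.205, 2.498, 3.438.
Z = Σ gᵢe^(−Eᵢ/kT) = 2·e^(−0) + 6·e^(−1.205) + 3·e^(−2.498) + 4·e^(−3.438) = 2.000 + 1.798 + 0.2467 + 0.1285 = 4.173.
F = −kT ln Z = −0.0317 × ln(4.173) = −0.0317 × 1.429 = -0.045 eV.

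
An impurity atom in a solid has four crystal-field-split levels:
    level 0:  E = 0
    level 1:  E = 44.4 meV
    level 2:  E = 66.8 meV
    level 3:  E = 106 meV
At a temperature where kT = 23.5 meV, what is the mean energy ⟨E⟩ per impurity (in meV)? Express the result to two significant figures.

Eᵢ/kT = 0, 1.889, 2.843, 4.511.
Z = Σ e^(−Eᵢ/kT) = e^(−0) + e^(−1.889) + e^(−2.843) + e^(−4.511) = 1.000 + 0.1512 + 0.05825 + 0.01099 = 1.220.
⟨E⟩ = Σ Eᵢ e^(−Eᵢ/kT) / Z = (0·1.000 + 44.4·0.1512 + 66.8·0.05825 + 106·0.01099) / 1.220 = 9.6 meV.

9.6 meV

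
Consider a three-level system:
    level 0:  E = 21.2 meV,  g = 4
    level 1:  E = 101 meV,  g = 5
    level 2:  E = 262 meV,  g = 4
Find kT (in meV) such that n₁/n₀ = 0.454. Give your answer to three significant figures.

78.8 meV

n₁/n₀ = (g₁/g₀) exp[−(E₁−E₀)/kT] = 0.454.
⇒ (E₁−E₀)/kT = ln((5/4)/0.454) = ln(2.7533) = 1.0128.
kT = 79.8 meV / 1.0128 = 78.8 meV.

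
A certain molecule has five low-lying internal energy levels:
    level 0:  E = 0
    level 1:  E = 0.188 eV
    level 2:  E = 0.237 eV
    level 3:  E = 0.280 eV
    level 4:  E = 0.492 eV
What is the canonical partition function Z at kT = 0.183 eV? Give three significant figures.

Z = 1.92

Eᵢ/kT = 0, 1.0273, 1.2951, 1.5301, 2.6885.
Z = Σ e^(−Eᵢ/kT) = e^(−0) + e^(−1.0273) + e^(−1.2951) + e^(−1.5301) + e^(−2.6885) = 1.0000 + 0.35797 + 0.27387 + 0.21651 + 0.067983 = 1.9163.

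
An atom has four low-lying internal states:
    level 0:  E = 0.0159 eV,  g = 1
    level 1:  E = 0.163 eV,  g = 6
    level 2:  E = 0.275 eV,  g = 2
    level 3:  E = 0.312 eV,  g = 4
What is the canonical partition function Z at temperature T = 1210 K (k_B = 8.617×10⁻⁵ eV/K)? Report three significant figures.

Z = 2.46

k_BT = 8.617×10⁻⁵ × 1210 K = 0.10427 eV.
Eᵢ/kT = 0.15249, 1.5632, 2.6374, 2.9922.
Z = Σ gᵢe^(−Eᵢ/kT) = 1·e^(−0.15249) + 6·e^(−1.5632) + 2·e^(−2.6374) + 4·e^(−2.9922) = 0.85857 + 1.2568 + 0.14309 + 0.20071 = 2.4592.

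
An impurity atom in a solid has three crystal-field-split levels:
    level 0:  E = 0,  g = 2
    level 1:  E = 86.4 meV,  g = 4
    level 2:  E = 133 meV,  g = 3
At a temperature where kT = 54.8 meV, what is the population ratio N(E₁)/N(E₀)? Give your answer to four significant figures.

0.4133

n₁/n₀ = (g₁/g₀) exp[−(E₁−E₀)/kT] = (4/2) × exp(−(86.4 meV)/(54.8 meV)) = (4/2) × exp(-1.57664) = 0.4133.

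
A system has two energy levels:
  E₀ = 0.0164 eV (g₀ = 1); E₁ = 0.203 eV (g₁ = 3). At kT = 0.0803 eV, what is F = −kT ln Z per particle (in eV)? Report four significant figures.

-0.004278 eV

Eᵢ/kT = 0.204234, 2.52802.
Z = Σ gᵢe^(−Eᵢ/kT) = 1·e^(−0.204234) + 3·e^(−2.52802) = 0.815272 + 0.239451 = 1.05472.
F = −kT ln Z = −0.0803 × ln(1.05472) = −0.0803 × 0.0532753 = -0.004278 eV.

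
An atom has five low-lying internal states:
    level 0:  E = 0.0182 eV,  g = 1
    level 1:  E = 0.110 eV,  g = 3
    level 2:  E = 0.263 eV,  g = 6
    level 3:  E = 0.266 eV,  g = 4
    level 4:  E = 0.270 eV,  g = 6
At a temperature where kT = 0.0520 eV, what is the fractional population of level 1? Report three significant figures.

0.311

Eᵢ/kT = 0.35000, 2.1154, 5.0577, 5.1154, 5.1923.
Z = Σ gᵢe^(−Eᵢ/kT) = 1·e^(−0.35000) + 3·e^(−2.1154) + 6·e^(−5.0577) + 4·e^(−5.1154) + 6·e^(−5.1923) = 0.70469 + 0.36176 + 0.038161 + 0.024014 + 0.033355 = 1.1620.
P₁ = g₁ e^(−E₁/kT) / Z = 0.36176/1.1620 = 0.311.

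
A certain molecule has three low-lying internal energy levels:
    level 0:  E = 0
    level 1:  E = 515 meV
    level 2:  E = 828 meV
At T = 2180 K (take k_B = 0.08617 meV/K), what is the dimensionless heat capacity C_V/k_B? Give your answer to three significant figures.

k_BT = 0.08617 × 2180 K = 187.85 meV.
Eᵢ/kT = 0, 2.7415, 4.4078.
Z = Σ e^(−Eᵢ/kT) = e^(−0) + e^(−2.7415) + e^(−4.4078) = 1.0000 + 0.064474 + 0.012182 = 1.0767.
⟨E⟩ = 40.207 meV, ⟨E²⟩ = 23639 meV².
C_V/k_B = (⟨E²⟩ − ⟨E⟩²)/(kT)² = (23639 − 1616.6)/35288 = 0.624.

0.624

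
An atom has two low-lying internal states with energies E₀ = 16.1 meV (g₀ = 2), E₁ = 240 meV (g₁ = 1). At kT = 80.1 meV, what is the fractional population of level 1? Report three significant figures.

0.0296

Eᵢ/kT = 0.20100, 2.9963.
Z = Σ gᵢe^(−Eᵢ/kT) = 2·e^(−0.20100) + 1·e^(−2.9963) = 1.6358 + 0.049972 = 1.6858.
P₁ = g₁ e^(−E₁/kT) / Z = 0.049972/1.6858 = 0.0296.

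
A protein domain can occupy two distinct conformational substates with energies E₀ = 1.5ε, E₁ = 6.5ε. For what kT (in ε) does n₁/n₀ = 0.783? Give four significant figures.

n₁/n₀ = exp[−(E₁−E₀)/kT] = 0.783.
⇒ (E₁−E₀)/kT = ln(1/0.783) = ln(1.27714) = 0.244623.
kT = 5.0ε / 0.244623 = 20.44 ε.

20.44 ε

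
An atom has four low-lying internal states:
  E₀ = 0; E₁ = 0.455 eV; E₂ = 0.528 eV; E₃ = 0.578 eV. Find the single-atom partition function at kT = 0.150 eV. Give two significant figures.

Z = 1.1

Eᵢ/kT = 0, 3.033, 3.520, 3.853.
Z = Σ e^(−Eᵢ/kT) = e^(−0) + e^(−3.033) + e^(−3.520) + e^(−3.853) = 1.000 + 0.04817 + 0.02960 + 0.02122 = 1.099.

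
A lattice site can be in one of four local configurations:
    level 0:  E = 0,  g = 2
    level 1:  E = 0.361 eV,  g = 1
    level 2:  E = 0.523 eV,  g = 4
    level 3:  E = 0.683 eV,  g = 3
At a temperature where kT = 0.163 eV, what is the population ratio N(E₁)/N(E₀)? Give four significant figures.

0.05459

n₁/n₀ = (g₁/g₀) exp[−(E₁−E₀)/kT] = (1/2) × exp(−(0.361 eV)/(0.163 eV)) = (1/2) × exp(-2.21472) = 0.05459.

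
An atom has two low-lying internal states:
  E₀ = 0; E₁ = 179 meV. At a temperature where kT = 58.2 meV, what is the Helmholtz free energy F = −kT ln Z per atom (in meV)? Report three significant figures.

Eᵢ/kT = 0, 3.0756.
Z = Σ e^(−Eᵢ/kT) = e^(−0) + e^(−3.0756) = 1.0000 + 0.046162 = 1.0462.
F = −kT ln Z = −58.2 × ln(1.0462) = −58.2 × 0.045165 = -2.63 meV.

-2.63 meV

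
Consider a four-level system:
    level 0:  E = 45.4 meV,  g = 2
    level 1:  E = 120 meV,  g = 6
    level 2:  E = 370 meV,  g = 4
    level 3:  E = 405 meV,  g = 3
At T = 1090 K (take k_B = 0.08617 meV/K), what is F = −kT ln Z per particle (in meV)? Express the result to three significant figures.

k_BT = 0.08617 × 1090 K = 93.925 meV.
Eᵢ/kT = 0.48336, 1.2776, 3.9393, 4.3120.
Z = Σ gᵢe^(−Eᵢ/kT) = 2·e^(−0.48336) + 6·e^(−1.2776) + 4·e^(−3.9393) + 3·e^(−4.3120) = 1.2334 + 1.6722 + 0.077847 + 0.040220 = 3.0237.
F = −kT ln Z = −93.925 × ln(3.0237) = −93.925 × 1.1065 = -104 meV.

-104 meV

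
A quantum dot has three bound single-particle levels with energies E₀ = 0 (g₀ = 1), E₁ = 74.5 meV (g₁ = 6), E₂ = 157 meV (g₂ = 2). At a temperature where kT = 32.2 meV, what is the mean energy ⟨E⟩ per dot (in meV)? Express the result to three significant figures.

29.0 meV

Eᵢ/kT = 0, 2.3137, 4.8758.
Z = Σ gᵢe^(−Eᵢ/kT) = 1·e^(−0) + 6·e^(−2.3137) + 2·e^(−4.8758) = 1.0000 + 0.59337 + 0.015258 = 1.6086.
⟨E⟩ = Σ Eᵢ gᵢe^(−Eᵢ/kT) / Z = (0·1.0000 + 74.5·0.59337 + 157·0.015258) / 1.6086 = 29.0 meV.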